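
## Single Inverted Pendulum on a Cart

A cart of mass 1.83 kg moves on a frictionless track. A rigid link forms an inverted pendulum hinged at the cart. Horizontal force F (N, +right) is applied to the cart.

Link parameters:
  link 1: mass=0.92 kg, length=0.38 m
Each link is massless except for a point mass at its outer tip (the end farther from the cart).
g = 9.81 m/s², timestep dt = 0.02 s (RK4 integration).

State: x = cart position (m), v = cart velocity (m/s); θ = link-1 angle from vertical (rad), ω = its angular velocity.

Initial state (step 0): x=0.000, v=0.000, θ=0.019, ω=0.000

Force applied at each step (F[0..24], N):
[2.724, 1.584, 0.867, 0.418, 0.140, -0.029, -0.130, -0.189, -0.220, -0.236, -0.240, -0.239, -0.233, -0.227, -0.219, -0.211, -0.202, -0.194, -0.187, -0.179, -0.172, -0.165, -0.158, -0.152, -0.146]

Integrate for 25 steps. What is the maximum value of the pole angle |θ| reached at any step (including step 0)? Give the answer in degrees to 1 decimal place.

apply F[0]=+2.724 → step 1: x=0.000, v=0.028, θ=0.018, ω=-0.064
apply F[1]=+1.584 → step 2: x=0.001, v=0.043, θ=0.017, ω=-0.096
apply F[2]=+0.867 → step 3: x=0.002, v=0.051, θ=0.015, ω=-0.108
apply F[3]=+0.418 → step 4: x=0.003, v=0.055, θ=0.013, ω=-0.110
apply F[4]=+0.140 → step 5: x=0.004, v=0.055, θ=0.010, ω=-0.105
apply F[5]=-0.029 → step 6: x=0.005, v=0.054, θ=0.008, ω=-0.097
apply F[6]=-0.130 → step 7: x=0.006, v=0.052, θ=0.007, ω=-0.087
apply F[7]=-0.189 → step 8: x=0.007, v=0.049, θ=0.005, ω=-0.077
apply F[8]=-0.220 → step 9: x=0.008, v=0.046, θ=0.003, ω=-0.068
apply F[9]=-0.236 → step 10: x=0.009, v=0.043, θ=0.002, ω=-0.059
apply F[10]=-0.240 → step 11: x=0.010, v=0.041, θ=0.001, ω=-0.051
apply F[11]=-0.239 → step 12: x=0.011, v=0.038, θ=0.000, ω=-0.043
apply F[12]=-0.233 → step 13: x=0.011, v=0.035, θ=-0.001, ω=-0.037
apply F[13]=-0.227 → step 14: x=0.012, v=0.033, θ=-0.001, ω=-0.031
apply F[14]=-0.219 → step 15: x=0.013, v=0.031, θ=-0.002, ω=-0.026
apply F[15]=-0.211 → step 16: x=0.013, v=0.029, θ=-0.002, ω=-0.021
apply F[16]=-0.202 → step 17: x=0.014, v=0.027, θ=-0.003, ω=-0.018
apply F[17]=-0.194 → step 18: x=0.014, v=0.025, θ=-0.003, ω=-0.014
apply F[18]=-0.187 → step 19: x=0.015, v=0.023, θ=-0.003, ω=-0.011
apply F[19]=-0.179 → step 20: x=0.015, v=0.021, θ=-0.004, ω=-0.009
apply F[20]=-0.172 → step 21: x=0.016, v=0.020, θ=-0.004, ω=-0.007
apply F[21]=-0.165 → step 22: x=0.016, v=0.019, θ=-0.004, ω=-0.005
apply F[22]=-0.158 → step 23: x=0.017, v=0.017, θ=-0.004, ω=-0.003
apply F[23]=-0.152 → step 24: x=0.017, v=0.016, θ=-0.004, ω=-0.002
apply F[24]=-0.146 → step 25: x=0.017, v=0.015, θ=-0.004, ω=-0.001
Max |angle| over trajectory = 0.019 rad = 1.1°.

Answer: 1.1°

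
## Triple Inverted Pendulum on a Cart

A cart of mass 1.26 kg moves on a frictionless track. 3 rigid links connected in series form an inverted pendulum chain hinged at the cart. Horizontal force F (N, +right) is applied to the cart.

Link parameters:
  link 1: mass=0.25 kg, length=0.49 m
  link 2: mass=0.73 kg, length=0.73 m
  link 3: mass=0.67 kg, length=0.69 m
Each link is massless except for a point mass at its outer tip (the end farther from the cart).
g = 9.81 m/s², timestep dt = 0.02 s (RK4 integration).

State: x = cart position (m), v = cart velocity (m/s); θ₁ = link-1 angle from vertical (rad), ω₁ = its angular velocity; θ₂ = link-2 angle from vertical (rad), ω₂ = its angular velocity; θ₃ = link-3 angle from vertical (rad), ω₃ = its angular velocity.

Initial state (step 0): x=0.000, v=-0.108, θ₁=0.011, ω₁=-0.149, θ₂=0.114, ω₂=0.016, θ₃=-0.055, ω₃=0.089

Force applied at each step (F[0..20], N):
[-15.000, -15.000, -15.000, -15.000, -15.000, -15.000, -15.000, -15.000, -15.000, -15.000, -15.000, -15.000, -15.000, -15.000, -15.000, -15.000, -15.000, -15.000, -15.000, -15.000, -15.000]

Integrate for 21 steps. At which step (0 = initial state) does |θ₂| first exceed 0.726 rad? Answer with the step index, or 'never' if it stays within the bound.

apply F[0]=-15.000 → step 1: x=-0.005, v=-0.349, θ₁=0.011, ω₁=0.135, θ₂=0.116, ω₂=0.221, θ₃=-0.054, ω₃=0.006
apply F[1]=-15.000 → step 2: x=-0.014, v=-0.590, θ₁=0.016, ω₁=0.422, θ₂=0.123, ω₂=0.427, θ₃=-0.055, ω₃=-0.077
apply F[2]=-15.000 → step 3: x=-0.028, v=-0.833, θ₁=0.028, ω₁=0.725, θ₂=0.133, ω₂=0.626, θ₃=-0.057, ω₃=-0.162
apply F[3]=-15.000 → step 4: x=-0.047, v=-1.078, θ₁=0.046, ω₁=1.055, θ₂=0.148, ω₂=0.813, θ₃=-0.061, ω₃=-0.247
apply F[4]=-15.000 → step 5: x=-0.071, v=-1.327, θ₁=0.070, ω₁=1.427, θ₂=0.166, ω₂=0.978, θ₃=-0.067, ω₃=-0.332
apply F[5]=-15.000 → step 6: x=-0.100, v=-1.579, θ₁=0.103, ω₁=1.852, θ₂=0.187, ω₂=1.113, θ₃=-0.074, ω₃=-0.412
apply F[6]=-15.000 → step 7: x=-0.134, v=-1.832, θ₁=0.145, ω₁=2.336, θ₂=0.210, ω₂=1.207, θ₃=-0.083, ω₃=-0.480
apply F[7]=-15.000 → step 8: x=-0.174, v=-2.083, θ₁=0.197, ω₁=2.874, θ₂=0.235, ω₂=1.255, θ₃=-0.094, ω₃=-0.527
apply F[8]=-15.000 → step 9: x=-0.218, v=-2.325, θ₁=0.260, ω₁=3.442, θ₂=0.260, ω₂=1.263, θ₃=-0.104, ω₃=-0.538
apply F[9]=-15.000 → step 10: x=-0.267, v=-2.551, θ₁=0.334, ω₁=3.989, θ₂=0.285, ω₂=1.255, θ₃=-0.115, ω₃=-0.502
apply F[10]=-15.000 → step 11: x=-0.320, v=-2.753, θ₁=0.419, ω₁=4.448, θ₂=0.310, ω₂=1.273, θ₃=-0.124, ω₃=-0.416
apply F[11]=-15.000 → step 12: x=-0.376, v=-2.928, θ₁=0.511, ω₁=4.775, θ₂=0.336, ω₂=1.357, θ₃=-0.131, ω₃=-0.287
apply F[12]=-15.000 → step 13: x=-0.437, v=-3.081, θ₁=0.609, ω₁=4.963, θ₂=0.365, ω₂=1.526, θ₃=-0.135, ω₃=-0.130
apply F[13]=-15.000 → step 14: x=-0.500, v=-3.216, θ₁=0.709, ω₁=5.034, θ₂=0.398, ω₂=1.776, θ₃=-0.136, ω₃=0.042
apply F[14]=-15.000 → step 15: x=-0.565, v=-3.339, θ₁=0.810, ω₁=5.015, θ₂=0.437, ω₂=2.095, θ₃=-0.134, ω₃=0.223
apply F[15]=-15.000 → step 16: x=-0.633, v=-3.452, θ₁=0.909, ω₁=4.925, θ₂=0.482, ω₂=2.467, θ₃=-0.127, ω₃=0.412
apply F[16]=-15.000 → step 17: x=-0.703, v=-3.558, θ₁=1.006, ω₁=4.771, θ₂=0.536, ω₂=2.880, θ₃=-0.117, ω₃=0.611
apply F[17]=-15.000 → step 18: x=-0.775, v=-3.655, θ₁=1.100, ω₁=4.554, θ₂=0.598, ω₂=3.324, θ₃=-0.103, ω₃=0.827
apply F[18]=-15.000 → step 19: x=-0.849, v=-3.745, θ₁=1.188, ω₁=4.268, θ₂=0.669, ω₂=3.791, θ₃=-0.084, ω₃=1.066
apply F[19]=-15.000 → step 20: x=-0.925, v=-3.824, θ₁=1.270, ω₁=3.910, θ₂=0.749, ω₂=4.273, θ₃=-0.060, ω₃=1.338
apply F[20]=-15.000 → step 21: x=-1.002, v=-3.891, θ₁=1.344, ω₁=3.474, θ₂=0.840, ω₂=4.763, θ₃=-0.030, ω₃=1.654
|θ₂| = 0.749 > 0.726 first at step 20.

Answer: 20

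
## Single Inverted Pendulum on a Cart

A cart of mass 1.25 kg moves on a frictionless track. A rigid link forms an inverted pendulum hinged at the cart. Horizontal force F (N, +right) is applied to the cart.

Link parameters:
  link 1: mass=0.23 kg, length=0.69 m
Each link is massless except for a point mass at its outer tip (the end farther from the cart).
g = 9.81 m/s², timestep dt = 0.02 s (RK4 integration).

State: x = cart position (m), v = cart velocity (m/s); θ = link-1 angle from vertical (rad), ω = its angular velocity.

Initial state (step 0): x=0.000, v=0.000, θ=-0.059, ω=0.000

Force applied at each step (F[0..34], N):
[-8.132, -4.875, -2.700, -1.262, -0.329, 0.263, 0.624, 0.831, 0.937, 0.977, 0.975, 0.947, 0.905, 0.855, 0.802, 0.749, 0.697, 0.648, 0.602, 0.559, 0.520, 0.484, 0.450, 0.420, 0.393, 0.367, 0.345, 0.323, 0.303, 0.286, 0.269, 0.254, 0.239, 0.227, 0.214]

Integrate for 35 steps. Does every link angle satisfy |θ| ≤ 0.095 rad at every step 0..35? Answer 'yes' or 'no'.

apply F[0]=-8.132 → step 1: x=-0.001, v=-0.128, θ=-0.057, ω=0.168
apply F[1]=-4.875 → step 2: x=-0.005, v=-0.204, θ=-0.053, ω=0.263
apply F[2]=-2.700 → step 3: x=-0.009, v=-0.245, θ=-0.047, ω=0.308
apply F[3]=-1.262 → step 4: x=-0.014, v=-0.264, θ=-0.041, ω=0.323
apply F[4]=-0.329 → step 5: x=-0.019, v=-0.268, θ=-0.035, ω=0.318
apply F[5]=+0.263 → step 6: x=-0.025, v=-0.262, θ=-0.028, ω=0.301
apply F[6]=+0.624 → step 7: x=-0.030, v=-0.252, θ=-0.023, ω=0.278
apply F[7]=+0.831 → step 8: x=-0.035, v=-0.238, θ=-0.017, ω=0.252
apply F[8]=+0.937 → step 9: x=-0.039, v=-0.222, θ=-0.013, ω=0.225
apply F[9]=+0.977 → step 10: x=-0.044, v=-0.206, θ=-0.008, ω=0.199
apply F[10]=+0.975 → step 11: x=-0.048, v=-0.190, θ=-0.005, ω=0.174
apply F[11]=+0.947 → step 12: x=-0.051, v=-0.175, θ=-0.001, ω=0.151
apply F[12]=+0.905 → step 13: x=-0.055, v=-0.160, θ=0.001, ω=0.130
apply F[13]=+0.855 → step 14: x=-0.058, v=-0.147, θ=0.004, ω=0.111
apply F[14]=+0.802 → step 15: x=-0.061, v=-0.134, θ=0.006, ω=0.095
apply F[15]=+0.749 → step 16: x=-0.063, v=-0.122, θ=0.008, ω=0.079
apply F[16]=+0.697 → step 17: x=-0.065, v=-0.112, θ=0.009, ω=0.066
apply F[17]=+0.648 → step 18: x=-0.068, v=-0.102, θ=0.010, ω=0.054
apply F[18]=+0.602 → step 19: x=-0.070, v=-0.092, θ=0.011, ω=0.044
apply F[19]=+0.559 → step 20: x=-0.071, v=-0.084, θ=0.012, ω=0.035
apply F[20]=+0.520 → step 21: x=-0.073, v=-0.076, θ=0.013, ω=0.027
apply F[21]=+0.484 → step 22: x=-0.074, v=-0.069, θ=0.013, ω=0.020
apply F[22]=+0.450 → step 23: x=-0.076, v=-0.062, θ=0.014, ω=0.014
apply F[23]=+0.420 → step 24: x=-0.077, v=-0.056, θ=0.014, ω=0.009
apply F[24]=+0.393 → step 25: x=-0.078, v=-0.050, θ=0.014, ω=0.005
apply F[25]=+0.367 → step 26: x=-0.079, v=-0.045, θ=0.014, ω=0.001
apply F[26]=+0.345 → step 27: x=-0.080, v=-0.040, θ=0.014, ω=-0.002
apply F[27]=+0.323 → step 28: x=-0.080, v=-0.035, θ=0.014, ω=-0.005
apply F[28]=+0.303 → step 29: x=-0.081, v=-0.031, θ=0.014, ω=-0.007
apply F[29]=+0.286 → step 30: x=-0.082, v=-0.027, θ=0.014, ω=-0.009
apply F[30]=+0.269 → step 31: x=-0.082, v=-0.023, θ=0.013, ω=-0.011
apply F[31]=+0.254 → step 32: x=-0.083, v=-0.019, θ=0.013, ω=-0.012
apply F[32]=+0.239 → step 33: x=-0.083, v=-0.016, θ=0.013, ω=-0.013
apply F[33]=+0.227 → step 34: x=-0.083, v=-0.013, θ=0.013, ω=-0.014
apply F[34]=+0.214 → step 35: x=-0.083, v=-0.010, θ=0.012, ω=-0.015
Max |angle| over trajectory = 0.059 rad; bound = 0.095 → within bound.

Answer: yes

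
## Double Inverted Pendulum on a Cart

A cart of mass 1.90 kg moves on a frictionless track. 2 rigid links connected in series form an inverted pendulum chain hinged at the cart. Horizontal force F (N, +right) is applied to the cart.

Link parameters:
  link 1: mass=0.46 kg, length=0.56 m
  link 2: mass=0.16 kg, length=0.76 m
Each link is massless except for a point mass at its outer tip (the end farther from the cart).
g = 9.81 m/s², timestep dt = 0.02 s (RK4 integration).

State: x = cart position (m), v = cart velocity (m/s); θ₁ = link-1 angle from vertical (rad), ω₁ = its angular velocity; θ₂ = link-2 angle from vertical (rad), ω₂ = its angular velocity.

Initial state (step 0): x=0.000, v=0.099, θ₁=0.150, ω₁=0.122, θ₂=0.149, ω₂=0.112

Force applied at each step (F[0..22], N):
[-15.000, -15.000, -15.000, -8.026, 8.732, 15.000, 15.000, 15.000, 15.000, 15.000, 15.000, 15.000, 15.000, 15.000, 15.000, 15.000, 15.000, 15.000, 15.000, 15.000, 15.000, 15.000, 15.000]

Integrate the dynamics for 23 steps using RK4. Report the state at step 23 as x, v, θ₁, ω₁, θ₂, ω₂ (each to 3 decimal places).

apply F[0]=-15.000 → step 1: x=0.000, v=-0.067, θ₁=0.156, ω₁=0.469, θ₂=0.151, ω₂=0.111
apply F[1]=-15.000 → step 2: x=-0.003, v=-0.234, θ₁=0.169, ω₁=0.819, θ₂=0.153, ω₂=0.109
apply F[2]=-15.000 → step 3: x=-0.009, v=-0.400, θ₁=0.189, ω₁=1.177, θ₂=0.156, ω₂=0.102
apply F[3]=-8.026 → step 4: x=-0.018, v=-0.495, θ₁=0.215, ω₁=1.416, θ₂=0.157, ω₂=0.090
apply F[4]=+8.732 → step 5: x=-0.027, v=-0.417, θ₁=0.242, ω₁=1.368, θ₂=0.159, ω₂=0.067
apply F[5]=+15.000 → step 6: x=-0.034, v=-0.276, θ₁=0.268, ω₁=1.225, θ₂=0.160, ω₂=0.032
apply F[6]=+15.000 → step 7: x=-0.038, v=-0.137, θ₁=0.292, ω₁=1.100, θ₂=0.160, ω₂=-0.013
apply F[7]=+15.000 → step 8: x=-0.040, v=0.000, θ₁=0.312, ω₁=0.989, θ₂=0.159, ω₂=-0.067
apply F[8]=+15.000 → step 9: x=-0.038, v=0.136, θ₁=0.331, ω₁=0.892, θ₂=0.158, ω₂=-0.129
apply F[9]=+15.000 → step 10: x=-0.034, v=0.270, θ₁=0.348, ω₁=0.807, θ₂=0.154, ω₂=-0.200
apply F[10]=+15.000 → step 11: x=-0.027, v=0.403, θ₁=0.364, ω₁=0.734, θ₂=0.149, ω₂=-0.280
apply F[11]=+15.000 → step 12: x=-0.018, v=0.534, θ₁=0.378, ω₁=0.671, θ₂=0.143, ω₂=-0.367
apply F[12]=+15.000 → step 13: x=-0.006, v=0.665, θ₁=0.391, ω₁=0.618, θ₂=0.135, ω₂=-0.462
apply F[13]=+15.000 → step 14: x=0.009, v=0.795, θ₁=0.402, ω₁=0.573, θ₂=0.124, ω₂=-0.565
apply F[14]=+15.000 → step 15: x=0.026, v=0.925, θ₁=0.414, ω₁=0.537, θ₂=0.112, ω₂=-0.677
apply F[15]=+15.000 → step 16: x=0.046, v=1.053, θ₁=0.424, ω₁=0.508, θ₂=0.097, ω₂=-0.797
apply F[16]=+15.000 → step 17: x=0.068, v=1.182, θ₁=0.434, ω₁=0.486, θ₂=0.080, ω₂=-0.926
apply F[17]=+15.000 → step 18: x=0.093, v=1.310, θ₁=0.443, ω₁=0.471, θ₂=0.060, ω₂=-1.063
apply F[18]=+15.000 → step 19: x=0.120, v=1.437, θ₁=0.453, ω₁=0.461, θ₂=0.038, ω₂=-1.211
apply F[19]=+15.000 → step 20: x=0.150, v=1.565, θ₁=0.462, ω₁=0.457, θ₂=0.012, ω₂=-1.368
apply F[20]=+15.000 → step 21: x=0.183, v=1.692, θ₁=0.471, ω₁=0.457, θ₂=-0.017, ω₂=-1.534
apply F[21]=+15.000 → step 22: x=0.218, v=1.820, θ₁=0.480, ω₁=0.460, θ₂=-0.050, ω₂=-1.711
apply F[22]=+15.000 → step 23: x=0.256, v=1.947, θ₁=0.489, ω₁=0.465, θ₂=-0.086, ω₂=-1.897

Answer: x=0.256, v=1.947, θ₁=0.489, ω₁=0.465, θ₂=-0.086, ω₂=-1.897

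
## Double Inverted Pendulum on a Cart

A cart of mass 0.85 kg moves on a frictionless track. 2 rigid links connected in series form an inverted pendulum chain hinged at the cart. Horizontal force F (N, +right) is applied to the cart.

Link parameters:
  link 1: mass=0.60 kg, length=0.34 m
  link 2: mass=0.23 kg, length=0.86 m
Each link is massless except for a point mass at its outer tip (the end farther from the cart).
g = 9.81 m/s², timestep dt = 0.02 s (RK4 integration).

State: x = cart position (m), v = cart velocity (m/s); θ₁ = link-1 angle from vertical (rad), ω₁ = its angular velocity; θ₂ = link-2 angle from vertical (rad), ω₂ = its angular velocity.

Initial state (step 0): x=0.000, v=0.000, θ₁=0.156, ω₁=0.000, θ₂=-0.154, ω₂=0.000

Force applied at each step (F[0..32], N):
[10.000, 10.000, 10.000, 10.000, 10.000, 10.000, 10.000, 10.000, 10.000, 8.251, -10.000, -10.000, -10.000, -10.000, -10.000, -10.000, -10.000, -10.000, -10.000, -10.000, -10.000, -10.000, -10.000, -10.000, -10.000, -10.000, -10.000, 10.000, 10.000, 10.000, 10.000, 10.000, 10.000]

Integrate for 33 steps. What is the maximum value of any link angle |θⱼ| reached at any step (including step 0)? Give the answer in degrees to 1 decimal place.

Answer: 268.6°

Derivation:
apply F[0]=+10.000 → step 1: x=0.002, v=0.203, θ₁=0.152, ω₁=-0.429, θ₂=-0.155, ω₂=-0.106
apply F[1]=+10.000 → step 2: x=0.008, v=0.408, θ₁=0.139, ω₁=-0.873, θ₂=-0.158, ω₂=-0.208
apply F[2]=+10.000 → step 3: x=0.018, v=0.617, θ₁=0.117, ω₁=-1.347, θ₂=-0.163, ω₂=-0.303
apply F[3]=+10.000 → step 4: x=0.033, v=0.833, θ₁=0.085, ω₁=-1.866, θ₂=-0.170, ω₂=-0.386
apply F[4]=+10.000 → step 5: x=0.052, v=1.058, θ₁=0.042, ω₁=-2.443, θ₂=-0.179, ω₂=-0.452
apply F[5]=+10.000 → step 6: x=0.075, v=1.291, θ₁=-0.014, ω₁=-3.088, θ₂=-0.188, ω₂=-0.498
apply F[6]=+10.000 → step 7: x=0.103, v=1.530, θ₁=-0.082, ω₁=-3.803, θ₂=-0.198, ω₂=-0.522
apply F[7]=+10.000 → step 8: x=0.136, v=1.770, θ₁=-0.166, ω₁=-4.571, θ₂=-0.209, ω₂=-0.528
apply F[8]=+10.000 → step 9: x=0.174, v=2.000, θ₁=-0.265, ω₁=-5.351, θ₂=-0.220, ω₂=-0.529
apply F[9]=+8.251 → step 10: x=0.216, v=2.167, θ₁=-0.379, ω₁=-5.989, θ₂=-0.230, ω₂=-0.544
apply F[10]=-10.000 → step 11: x=0.257, v=1.948, θ₁=-0.495, ω₁=-5.658, θ₂=-0.241, ω₂=-0.531
apply F[11]=-10.000 → step 12: x=0.294, v=1.743, θ₁=-0.606, ω₁=-5.467, θ₂=-0.251, ω₂=-0.501
apply F[12]=-10.000 → step 13: x=0.327, v=1.549, θ₁=-0.715, ω₁=-5.397, θ₂=-0.261, ω₂=-0.458
apply F[13]=-10.000 → step 14: x=0.356, v=1.360, θ₁=-0.823, ω₁=-5.428, θ₂=-0.270, ω₂=-0.405
apply F[14]=-10.000 → step 15: x=0.381, v=1.169, θ₁=-0.932, ω₁=-5.543, θ₂=-0.277, ω₂=-0.351
apply F[15]=-10.000 → step 16: x=0.403, v=0.973, θ₁=-1.045, ω₁=-5.733, θ₂=-0.284, ω₂=-0.301
apply F[16]=-10.000 → step 17: x=0.420, v=0.766, θ₁=-1.162, ω₁=-5.992, θ₂=-0.289, ω₂=-0.263
apply F[17]=-10.000 → step 18: x=0.433, v=0.544, θ₁=-1.285, ω₁=-6.319, θ₂=-0.294, ω₂=-0.244
apply F[18]=-10.000 → step 19: x=0.442, v=0.302, θ₁=-1.415, ω₁=-6.722, θ₂=-0.299, ω₂=-0.255
apply F[19]=-10.000 → step 20: x=0.445, v=0.033, θ₁=-1.555, ω₁=-7.215, θ₂=-0.305, ω₂=-0.306
apply F[20]=-10.000 → step 21: x=0.443, v=-0.269, θ₁=-1.705, ω₁=-7.824, θ₂=-0.312, ω₂=-0.413
apply F[21]=-10.000 → step 22: x=0.434, v=-0.615, θ₁=-1.869, ω₁=-8.589, θ₂=-0.322, ω₂=-0.599
apply F[22]=-10.000 → step 23: x=0.418, v=-1.019, θ₁=-2.050, ω₁=-9.580, θ₂=-0.337, ω₂=-0.900
apply F[23]=-10.000 → step 24: x=0.393, v=-1.501, θ₁=-2.254, ω₁=-10.900, θ₂=-0.359, ω₂=-1.374
apply F[24]=-10.000 → step 25: x=0.357, v=-2.081, θ₁=-2.489, ω₁=-12.704, θ₂=-0.393, ω₂=-2.121
apply F[25]=-10.000 → step 26: x=0.309, v=-2.744, θ₁=-2.766, ω₁=-15.086, θ₂=-0.447, ω₂=-3.286
apply F[26]=-10.000 → step 27: x=0.248, v=-3.288, θ₁=-3.093, ω₁=-17.480, θ₂=-0.528, ω₂=-4.900
apply F[27]=+10.000 → step 28: x=0.186, v=-2.834, θ₁=-3.439, ω₁=-16.733, θ₂=-0.641, ω₂=-6.234
apply F[28]=+10.000 → step 29: x=0.137, v=-2.061, θ₁=-3.753, ω₁=-14.657, θ₂=-0.772, ω₂=-6.756
apply F[29]=+10.000 → step 30: x=0.103, v=-1.358, θ₁=-4.027, ω₁=-12.770, θ₂=-0.908, ω₂=-6.866
apply F[30]=+10.000 → step 31: x=0.081, v=-0.798, θ₁=-4.268, ω₁=-11.408, θ₂=-1.045, ω₂=-6.849
apply F[31]=+10.000 → step 32: x=0.070, v=-0.350, θ₁=-4.486, ω₁=-10.478, θ₂=-1.182, ω₂=-6.805
apply F[32]=+10.000 → step 33: x=0.067, v=0.021, θ₁=-4.689, ω₁=-9.864, θ₂=-1.318, ω₂=-6.761
Max |angle| over trajectory = 4.689 rad = 268.6°.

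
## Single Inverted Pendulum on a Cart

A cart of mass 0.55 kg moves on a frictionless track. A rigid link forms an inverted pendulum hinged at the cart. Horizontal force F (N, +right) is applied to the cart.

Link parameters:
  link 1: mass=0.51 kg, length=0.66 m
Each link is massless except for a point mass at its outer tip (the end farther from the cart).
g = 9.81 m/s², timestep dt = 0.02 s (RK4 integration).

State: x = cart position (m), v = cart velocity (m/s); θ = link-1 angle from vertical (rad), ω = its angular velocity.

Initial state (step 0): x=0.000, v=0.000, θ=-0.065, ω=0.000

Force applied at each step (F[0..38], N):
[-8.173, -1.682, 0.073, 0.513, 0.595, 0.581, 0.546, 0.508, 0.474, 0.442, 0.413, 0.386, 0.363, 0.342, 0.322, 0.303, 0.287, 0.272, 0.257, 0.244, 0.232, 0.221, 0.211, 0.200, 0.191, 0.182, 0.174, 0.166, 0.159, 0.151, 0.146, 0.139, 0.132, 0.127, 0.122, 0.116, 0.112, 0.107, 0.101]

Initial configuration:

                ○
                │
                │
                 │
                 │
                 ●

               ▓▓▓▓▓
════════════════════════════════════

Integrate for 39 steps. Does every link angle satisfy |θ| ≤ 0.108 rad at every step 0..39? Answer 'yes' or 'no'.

apply F[0]=-8.173 → step 1: x=-0.003, v=-0.285, θ=-0.061, ω=0.411
apply F[1]=-1.682 → step 2: x=-0.009, v=-0.336, θ=-0.052, ω=0.472
apply F[2]=+0.073 → step 3: x=-0.016, v=-0.324, θ=-0.043, ω=0.441
apply F[3]=+0.513 → step 4: x=-0.022, v=-0.299, θ=-0.035, ω=0.390
apply F[4]=+0.595 → step 5: x=-0.028, v=-0.272, θ=-0.027, ω=0.340
apply F[5]=+0.581 → step 6: x=-0.033, v=-0.246, θ=-0.021, ω=0.294
apply F[6]=+0.546 → step 7: x=-0.037, v=-0.223, θ=-0.016, ω=0.254
apply F[7]=+0.508 → step 8: x=-0.042, v=-0.202, θ=-0.011, ω=0.218
apply F[8]=+0.474 → step 9: x=-0.046, v=-0.183, θ=-0.007, ω=0.187
apply F[9]=+0.442 → step 10: x=-0.049, v=-0.166, θ=-0.003, ω=0.160
apply F[10]=+0.413 → step 11: x=-0.052, v=-0.151, θ=-0.000, ω=0.136
apply F[11]=+0.386 → step 12: x=-0.055, v=-0.137, θ=0.002, ω=0.116
apply F[12]=+0.363 → step 13: x=-0.058, v=-0.125, θ=0.004, ω=0.097
apply F[13]=+0.342 → step 14: x=-0.060, v=-0.113, θ=0.006, ω=0.082
apply F[14]=+0.322 → step 15: x=-0.062, v=-0.103, θ=0.008, ω=0.068
apply F[15]=+0.303 → step 16: x=-0.064, v=-0.093, θ=0.009, ω=0.056
apply F[16]=+0.287 → step 17: x=-0.066, v=-0.084, θ=0.010, ω=0.045
apply F[17]=+0.272 → step 18: x=-0.068, v=-0.076, θ=0.011, ω=0.036
apply F[18]=+0.257 → step 19: x=-0.069, v=-0.069, θ=0.011, ω=0.028
apply F[19]=+0.244 → step 20: x=-0.070, v=-0.062, θ=0.012, ω=0.022
apply F[20]=+0.232 → step 21: x=-0.072, v=-0.056, θ=0.012, ω=0.016
apply F[21]=+0.221 → step 22: x=-0.073, v=-0.050, θ=0.012, ω=0.011
apply F[22]=+0.211 → step 23: x=-0.074, v=-0.045, θ=0.013, ω=0.006
apply F[23]=+0.200 → step 24: x=-0.074, v=-0.040, θ=0.013, ω=0.002
apply F[24]=+0.191 → step 25: x=-0.075, v=-0.035, θ=0.013, ω=-0.001
apply F[25]=+0.182 → step 26: x=-0.076, v=-0.031, θ=0.013, ω=-0.004
apply F[26]=+0.174 → step 27: x=-0.076, v=-0.027, θ=0.013, ω=-0.006
apply F[27]=+0.166 → step 28: x=-0.077, v=-0.023, θ=0.012, ω=-0.008
apply F[28]=+0.159 → step 29: x=-0.077, v=-0.020, θ=0.012, ω=-0.010
apply F[29]=+0.151 → step 30: x=-0.078, v=-0.016, θ=0.012, ω=-0.011
apply F[30]=+0.146 → step 31: x=-0.078, v=-0.013, θ=0.012, ω=-0.012
apply F[31]=+0.139 → step 32: x=-0.078, v=-0.010, θ=0.012, ω=-0.013
apply F[32]=+0.132 → step 33: x=-0.078, v=-0.008, θ=0.011, ω=-0.014
apply F[33]=+0.127 → step 34: x=-0.078, v=-0.005, θ=0.011, ω=-0.014
apply F[34]=+0.122 → step 35: x=-0.079, v=-0.002, θ=0.011, ω=-0.015
apply F[35]=+0.116 → step 36: x=-0.079, v=-0.000, θ=0.010, ω=-0.015
apply F[36]=+0.112 → step 37: x=-0.079, v=0.002, θ=0.010, ω=-0.015
apply F[37]=+0.107 → step 38: x=-0.079, v=0.004, θ=0.010, ω=-0.016
apply F[38]=+0.101 → step 39: x=-0.078, v=0.006, θ=0.010, ω=-0.016
Max |angle| over trajectory = 0.065 rad; bound = 0.108 → within bound.

Answer: yes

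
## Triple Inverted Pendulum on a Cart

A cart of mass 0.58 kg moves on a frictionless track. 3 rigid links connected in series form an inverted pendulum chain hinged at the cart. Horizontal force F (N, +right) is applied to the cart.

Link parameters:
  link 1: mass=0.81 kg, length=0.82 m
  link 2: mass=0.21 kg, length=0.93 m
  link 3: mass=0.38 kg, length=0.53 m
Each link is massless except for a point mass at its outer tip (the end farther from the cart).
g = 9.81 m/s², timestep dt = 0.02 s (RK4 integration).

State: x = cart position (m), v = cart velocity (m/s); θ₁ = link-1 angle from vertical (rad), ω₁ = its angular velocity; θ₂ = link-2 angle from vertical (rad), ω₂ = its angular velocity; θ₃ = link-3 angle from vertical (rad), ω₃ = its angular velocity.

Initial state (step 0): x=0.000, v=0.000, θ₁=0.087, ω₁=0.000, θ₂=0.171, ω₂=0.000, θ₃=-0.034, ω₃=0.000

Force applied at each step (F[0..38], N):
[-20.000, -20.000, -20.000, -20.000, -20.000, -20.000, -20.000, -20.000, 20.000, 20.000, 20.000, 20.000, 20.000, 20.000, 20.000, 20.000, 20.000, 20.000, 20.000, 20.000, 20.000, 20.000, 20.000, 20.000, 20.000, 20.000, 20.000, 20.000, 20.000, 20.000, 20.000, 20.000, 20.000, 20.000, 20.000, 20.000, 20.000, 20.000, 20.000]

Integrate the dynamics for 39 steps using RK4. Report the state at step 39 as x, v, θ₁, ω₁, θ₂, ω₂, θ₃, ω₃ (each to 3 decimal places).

Answer: x=1.780, v=1.486, θ₁=5.095, ω₁=7.866, θ₂=-1.352, ω₂=-16.564, θ₃=5.542, ω₃=30.735

Derivation:
apply F[0]=-20.000 → step 1: x=-0.007, v=-0.716, θ₁=0.096, ω₁=0.883, θ₂=0.172, ω₂=0.064, θ₃=-0.035, ω₃=-0.127
apply F[1]=-20.000 → step 2: x=-0.029, v=-1.428, θ₁=0.122, ω₁=1.767, θ₂=0.173, ω₂=0.107, θ₃=-0.039, ω₃=-0.216
apply F[2]=-20.000 → step 3: x=-0.064, v=-2.121, θ₁=0.166, ω₁=2.637, θ₂=0.176, ω₂=0.113, θ₃=-0.043, ω₃=-0.231
apply F[3]=-20.000 → step 4: x=-0.113, v=-2.770, θ₁=0.227, ω₁=3.458, θ₂=0.178, ω₂=0.083, θ₃=-0.047, ω₃=-0.137
apply F[4]=-20.000 → step 5: x=-0.174, v=-3.338, θ₁=0.304, ω₁=4.174, θ₂=0.179, ω₂=0.038, θ₃=-0.048, ω₃=0.079
apply F[5]=-20.000 → step 6: x=-0.246, v=-3.794, θ₁=0.393, ω₁=4.739, θ₂=0.179, ω₂=0.015, θ₃=-0.044, ω₃=0.392
apply F[6]=-20.000 → step 7: x=-0.325, v=-4.130, θ₁=0.492, ω₁=5.140, θ₂=0.180, ω₂=0.050, θ₃=-0.032, ω₃=0.754
apply F[7]=-20.000 → step 8: x=-0.410, v=-4.361, θ₁=0.598, ω₁=5.400, θ₂=0.182, ω₂=0.164, θ₃=-0.013, ω₃=1.110
apply F[8]=+20.000 → step 9: x=-0.492, v=-3.764, θ₁=0.702, ω₁=4.985, θ₂=0.185, ω₂=0.126, θ₃=0.008, ω₃=1.062
apply F[9]=+20.000 → step 10: x=-0.561, v=-3.234, θ₁=0.798, ω₁=4.710, θ₂=0.187, ω₂=0.052, θ₃=0.029, ω₃=0.996
apply F[10]=+20.000 → step 11: x=-0.621, v=-2.745, θ₁=0.891, ω₁=4.539, θ₂=0.187, ω₂=-0.052, θ₃=0.048, ω₃=0.931
apply F[11]=+20.000 → step 12: x=-0.671, v=-2.283, θ₁=0.980, ω₁=4.445, θ₂=0.184, ω₂=-0.181, θ₃=0.066, ω₃=0.876
apply F[12]=+20.000 → step 13: x=-0.713, v=-1.832, θ₁=1.069, ω₁=4.413, θ₂=0.179, ω₂=-0.327, θ₃=0.083, ω₃=0.835
apply F[13]=+20.000 → step 14: x=-0.745, v=-1.385, θ₁=1.157, ω₁=4.431, θ₂=0.171, ω₂=-0.485, θ₃=0.100, ω₃=0.808
apply F[14]=+20.000 → step 15: x=-0.768, v=-0.934, θ₁=1.246, ω₁=4.492, θ₂=0.160, ω₂=-0.650, θ₃=0.116, ω₃=0.793
apply F[15]=+20.000 → step 16: x=-0.782, v=-0.473, θ₁=1.337, ω₁=4.594, θ₂=0.145, ω₂=-0.814, θ₃=0.132, ω₃=0.787
apply F[16]=+20.000 → step 17: x=-0.787, v=0.006, θ₁=1.430, ω₁=4.735, θ₂=0.127, ω₂=-0.970, θ₃=0.147, ω₃=0.787
apply F[17]=+20.000 → step 18: x=-0.782, v=0.507, θ₁=1.527, ω₁=4.919, θ₂=0.107, ω₂=-1.113, θ₃=0.163, ω₃=0.788
apply F[18]=+20.000 → step 19: x=-0.766, v=1.038, θ₁=1.628, ω₁=5.152, θ₂=0.083, ω₂=-1.233, θ₃=0.179, ω₃=0.783
apply F[19]=+20.000 → step 20: x=-0.740, v=1.608, θ₁=1.733, ω₁=5.447, θ₂=0.058, ω₂=-1.320, θ₃=0.194, ω₃=0.770
apply F[20]=+20.000 → step 21: x=-0.702, v=2.231, θ₁=1.846, ω₁=5.824, θ₂=0.031, ω₂=-1.363, θ₃=0.209, ω₃=0.748
apply F[21]=+20.000 → step 22: x=-0.650, v=2.927, θ₁=1.967, ω₁=6.313, θ₂=0.003, ω₂=-1.350, θ₃=0.224, ω₃=0.727
apply F[22]=+20.000 → step 23: x=-0.584, v=3.730, θ₁=2.100, ω₁=6.967, θ₂=-0.023, ω₂=-1.264, θ₃=0.239, ω₃=0.733
apply F[23]=+20.000 → step 24: x=-0.500, v=4.696, θ₁=2.248, ω₁=7.876, θ₂=-0.047, ω₂=-1.089, θ₃=0.254, ω₃=0.825
apply F[24]=+20.000 → step 25: x=-0.394, v=5.924, θ₁=2.417, ω₁=9.200, θ₂=-0.066, ω₂=-0.810, θ₃=0.273, ω₃=1.154
apply F[25]=+20.000 → step 26: x=-0.260, v=7.583, θ₁=2.620, ω₁=11.217, θ₂=-0.079, ω₂=-0.472, θ₃=0.304, ω₃=2.130
apply F[26]=+20.000 → step 27: x=-0.087, v=9.760, θ₁=2.872, ω₁=14.092, θ₂=-0.087, ω₂=-0.481, θ₃=0.370, ω₃=4.963
apply F[27]=+20.000 → step 28: x=0.126, v=11.298, θ₁=3.178, ω₁=16.015, θ₂=-0.109, ω₂=-2.074, θ₃=0.527, ω₃=11.130
apply F[28]=+20.000 → step 29: x=0.349, v=10.714, θ₁=3.490, ω₁=14.918, θ₂=-0.172, ω₂=-4.030, θ₃=0.807, ω₃=16.221
apply F[29]=+20.000 → step 30: x=0.551, v=9.447, θ₁=3.772, ω₁=13.238, θ₂=-0.258, ω₂=-4.340, θ₃=1.153, ω₃=18.076
apply F[30]=+20.000 → step 31: x=0.728, v=8.254, θ₁=4.022, ω₁=11.828, θ₂=-0.339, ω₂=-3.607, θ₃=1.527, ω₃=19.353
apply F[31]=+20.000 → step 32: x=0.883, v=7.287, θ₁=4.246, ω₁=10.525, θ₂=-0.397, ω₂=-2.052, θ₃=1.934, ω₃=21.679
apply F[32]=+20.000 → step 33: x=1.021, v=6.680, θ₁=4.440, ω₁=8.774, θ₂=-0.416, ω₂=0.149, θ₃=2.405, ω₃=25.428
apply F[33]=+20.000 → step 34: x=1.154, v=6.642, θ₁=4.591, ω₁=6.292, θ₂=-0.406, ω₂=0.173, θ₃=2.931, ω₃=26.205
apply F[34]=+20.000 → step 35: x=1.289, v=6.886, θ₁=4.698, ω₁=4.643, θ₂=-0.434, ω₂=-3.182, θ₃=3.420, ω₃=22.600
apply F[35]=+20.000 → step 36: x=1.429, v=7.079, θ₁=4.784, ω₁=4.078, θ₂=-0.533, ω₂=-6.656, θ₃=3.850, ω₃=20.975
apply F[36]=+20.000 → step 37: x=1.571, v=7.088, θ₁=4.865, ω₁=4.135, θ₂=-0.702, ω₂=-10.529, θ₃=4.285, ω₃=23.379
apply F[37]=+20.000 → step 38: x=1.707, v=6.006, θ₁=4.957, ω₁=5.474, θ₂=-0.978, ω₂=-18.049, θ₃=4.842, ω₃=34.480
apply F[38]=+20.000 → step 39: x=1.780, v=1.486, θ₁=5.095, ω₁=7.866, θ₂=-1.352, ω₂=-16.564, θ₃=5.542, ω₃=30.735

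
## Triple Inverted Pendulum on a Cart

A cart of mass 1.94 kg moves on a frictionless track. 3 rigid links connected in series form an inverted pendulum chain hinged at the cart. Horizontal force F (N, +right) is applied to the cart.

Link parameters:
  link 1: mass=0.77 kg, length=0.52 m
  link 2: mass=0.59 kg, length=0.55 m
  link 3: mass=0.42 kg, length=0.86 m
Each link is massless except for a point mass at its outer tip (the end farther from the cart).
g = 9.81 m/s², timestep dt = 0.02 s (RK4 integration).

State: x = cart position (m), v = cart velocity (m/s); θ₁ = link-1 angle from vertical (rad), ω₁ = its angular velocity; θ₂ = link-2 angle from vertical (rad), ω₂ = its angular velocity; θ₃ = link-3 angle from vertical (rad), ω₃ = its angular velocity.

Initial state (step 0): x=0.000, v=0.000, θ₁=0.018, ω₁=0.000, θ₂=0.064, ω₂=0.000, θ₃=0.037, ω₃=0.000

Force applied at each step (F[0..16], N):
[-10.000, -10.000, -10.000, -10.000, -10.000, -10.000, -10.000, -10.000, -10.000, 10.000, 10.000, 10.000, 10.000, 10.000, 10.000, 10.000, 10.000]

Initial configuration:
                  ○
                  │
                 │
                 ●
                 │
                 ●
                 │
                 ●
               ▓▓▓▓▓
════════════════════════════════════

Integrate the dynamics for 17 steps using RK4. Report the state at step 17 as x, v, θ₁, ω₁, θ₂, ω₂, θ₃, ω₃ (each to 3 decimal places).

Answer: x=-0.211, v=-0.515, θ₁=0.588, ω₁=3.025, θ₂=0.031, ω₂=-0.958, θ₃=-0.003, ω₃=-0.232

Derivation:
apply F[0]=-10.000 → step 1: x=-0.001, v=-0.106, θ₁=0.020, ω₁=0.189, θ₂=0.064, ω₂=0.044, θ₃=0.037, ω₃=-0.010
apply F[1]=-10.000 → step 2: x=-0.004, v=-0.213, θ₁=0.026, ω₁=0.383, θ₂=0.066, ω₂=0.085, θ₃=0.037, ω₃=-0.021
apply F[2]=-10.000 → step 3: x=-0.010, v=-0.322, θ₁=0.035, ω₁=0.585, θ₂=0.068, ω₂=0.122, θ₃=0.036, ω₃=-0.033
apply F[3]=-10.000 → step 4: x=-0.017, v=-0.432, θ₁=0.049, ω₁=0.800, θ₂=0.071, ω₂=0.151, θ₃=0.035, ω₃=-0.045
apply F[4]=-10.000 → step 5: x=-0.027, v=-0.545, θ₁=0.067, ω₁=1.031, θ₂=0.074, ω₂=0.171, θ₃=0.034, ω₃=-0.058
apply F[5]=-10.000 → step 6: x=-0.039, v=-0.660, θ₁=0.090, ω₁=1.284, θ₂=0.077, ω₂=0.178, θ₃=0.033, ω₃=-0.073
apply F[6]=-10.000 → step 7: x=-0.053, v=-0.779, θ₁=0.119, ω₁=1.560, θ₂=0.081, ω₂=0.171, θ₃=0.031, ω₃=-0.088
apply F[7]=-10.000 → step 8: x=-0.070, v=-0.900, θ₁=0.153, ω₁=1.861, θ₂=0.084, ω₂=0.148, θ₃=0.029, ω₃=-0.103
apply F[8]=-10.000 → step 9: x=-0.089, v=-1.023, θ₁=0.193, ω₁=2.187, θ₂=0.087, ω₂=0.111, θ₃=0.027, ω₃=-0.117
apply F[9]=+10.000 → step 10: x=-0.109, v=-0.950, θ₁=0.237, ω₁=2.180, θ₂=0.088, ω₂=0.041, θ₃=0.025, ω₃=-0.136
apply F[10]=+10.000 → step 11: x=-0.127, v=-0.882, θ₁=0.281, ω₁=2.214, θ₂=0.088, ω₂=-0.054, θ₃=0.022, ω₃=-0.155
apply F[11]=+10.000 → step 12: x=-0.144, v=-0.819, θ₁=0.326, ω₁=2.286, θ₂=0.086, ω₂=-0.172, θ₃=0.018, ω₃=-0.174
apply F[12]=+10.000 → step 13: x=-0.160, v=-0.758, θ₁=0.373, ω₁=2.391, θ₂=0.081, ω₂=-0.310, θ₃=0.015, ω₃=-0.191
apply F[13]=+10.000 → step 14: x=-0.175, v=-0.699, θ₁=0.422, ω₁=2.524, θ₂=0.073, ω₂=-0.464, θ₃=0.011, ω₃=-0.207
apply F[14]=+10.000 → step 15: x=-0.188, v=-0.640, θ₁=0.474, ω₁=2.679, θ₂=0.063, ω₂=-0.627, θ₃=0.007, ω₃=-0.218
apply F[15]=+10.000 → step 16: x=-0.200, v=-0.579, θ₁=0.529, ω₁=2.848, θ₂=0.048, ω₂=-0.794, θ₃=0.002, ω₃=-0.227
apply F[16]=+10.000 → step 17: x=-0.211, v=-0.515, θ₁=0.588, ω₁=3.025, θ₂=0.031, ω₂=-0.958, θ₃=-0.003, ω₃=-0.232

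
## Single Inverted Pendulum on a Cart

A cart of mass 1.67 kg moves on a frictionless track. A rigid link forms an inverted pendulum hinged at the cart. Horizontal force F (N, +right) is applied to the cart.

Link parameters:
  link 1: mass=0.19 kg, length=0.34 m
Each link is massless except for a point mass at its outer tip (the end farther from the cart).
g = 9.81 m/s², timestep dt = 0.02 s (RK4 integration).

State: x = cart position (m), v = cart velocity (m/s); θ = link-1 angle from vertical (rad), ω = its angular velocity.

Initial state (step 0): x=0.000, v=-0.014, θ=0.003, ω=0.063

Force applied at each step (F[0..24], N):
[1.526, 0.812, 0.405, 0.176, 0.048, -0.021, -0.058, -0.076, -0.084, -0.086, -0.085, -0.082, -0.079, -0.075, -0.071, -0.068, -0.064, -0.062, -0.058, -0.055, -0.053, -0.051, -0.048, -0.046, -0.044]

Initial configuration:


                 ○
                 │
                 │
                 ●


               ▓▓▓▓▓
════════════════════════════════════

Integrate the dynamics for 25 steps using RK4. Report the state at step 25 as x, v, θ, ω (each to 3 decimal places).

apply F[0]=+1.526 → step 1: x=-0.000, v=0.004, θ=0.004, ω=0.011
apply F[1]=+0.812 → step 2: x=0.000, v=0.014, θ=0.004, ω=-0.015
apply F[2]=+0.405 → step 3: x=0.000, v=0.019, θ=0.003, ω=-0.027
apply F[3]=+0.176 → step 4: x=0.001, v=0.021, θ=0.003, ω=-0.031
apply F[4]=+0.048 → step 5: x=0.001, v=0.021, θ=0.002, ω=-0.031
apply F[5]=-0.021 → step 6: x=0.002, v=0.021, θ=0.001, ω=-0.029
apply F[6]=-0.058 → step 7: x=0.002, v=0.020, θ=0.001, ω=-0.026
apply F[7]=-0.076 → step 8: x=0.002, v=0.019, θ=0.000, ω=-0.023
apply F[8]=-0.084 → step 9: x=0.003, v=0.018, θ=0.000, ω=-0.020
apply F[9]=-0.086 → step 10: x=0.003, v=0.017, θ=-0.000, ω=-0.017
apply F[10]=-0.085 → step 11: x=0.004, v=0.016, θ=-0.001, ω=-0.015
apply F[11]=-0.082 → step 12: x=0.004, v=0.015, θ=-0.001, ω=-0.012
apply F[12]=-0.079 → step 13: x=0.004, v=0.014, θ=-0.001, ω=-0.010
apply F[13]=-0.075 → step 14: x=0.004, v=0.013, θ=-0.001, ω=-0.008
apply F[14]=-0.071 → step 15: x=0.005, v=0.013, θ=-0.002, ω=-0.007
apply F[15]=-0.068 → step 16: x=0.005, v=0.012, θ=-0.002, ω=-0.005
apply F[16]=-0.064 → step 17: x=0.005, v=0.011, θ=-0.002, ω=-0.004
apply F[17]=-0.062 → step 18: x=0.005, v=0.010, θ=-0.002, ω=-0.003
apply F[18]=-0.058 → step 19: x=0.006, v=0.010, θ=-0.002, ω=-0.002
apply F[19]=-0.055 → step 20: x=0.006, v=0.009, θ=-0.002, ω=-0.001
apply F[20]=-0.053 → step 21: x=0.006, v=0.009, θ=-0.002, ω=-0.001
apply F[21]=-0.051 → step 22: x=0.006, v=0.008, θ=-0.002, ω=-0.000
apply F[22]=-0.048 → step 23: x=0.006, v=0.007, θ=-0.002, ω=0.000
apply F[23]=-0.046 → step 24: x=0.006, v=0.007, θ=-0.002, ω=0.001
apply F[24]=-0.044 → step 25: x=0.007, v=0.006, θ=-0.002, ω=0.001

Answer: x=0.007, v=0.006, θ=-0.002, ω=0.001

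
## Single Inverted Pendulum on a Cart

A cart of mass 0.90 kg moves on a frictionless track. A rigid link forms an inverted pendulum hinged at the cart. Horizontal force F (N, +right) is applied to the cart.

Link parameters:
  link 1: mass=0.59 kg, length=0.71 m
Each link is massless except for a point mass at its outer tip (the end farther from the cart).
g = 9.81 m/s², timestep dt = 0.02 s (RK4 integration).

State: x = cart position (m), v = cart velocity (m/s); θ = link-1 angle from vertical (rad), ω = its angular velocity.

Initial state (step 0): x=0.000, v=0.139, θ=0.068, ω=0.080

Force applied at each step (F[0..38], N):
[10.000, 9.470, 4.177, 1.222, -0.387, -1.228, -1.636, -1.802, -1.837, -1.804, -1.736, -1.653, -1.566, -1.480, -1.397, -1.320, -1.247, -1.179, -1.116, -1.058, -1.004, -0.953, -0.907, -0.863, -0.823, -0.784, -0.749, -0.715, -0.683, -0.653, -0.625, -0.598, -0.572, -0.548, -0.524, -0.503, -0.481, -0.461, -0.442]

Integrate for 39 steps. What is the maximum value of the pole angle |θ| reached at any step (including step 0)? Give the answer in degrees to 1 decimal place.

apply F[0]=+10.000 → step 1: x=0.005, v=0.352, θ=0.067, ω=-0.200
apply F[1]=+9.470 → step 2: x=0.014, v=0.554, θ=0.060, ω=-0.466
apply F[2]=+4.177 → step 3: x=0.026, v=0.639, θ=0.050, ω=-0.572
apply F[3]=+1.222 → step 4: x=0.039, v=0.661, θ=0.038, ω=-0.590
apply F[4]=-0.387 → step 5: x=0.052, v=0.648, θ=0.027, ω=-0.563
apply F[5]=-1.228 → step 6: x=0.065, v=0.618, θ=0.016, ω=-0.515
apply F[6]=-1.636 → step 7: x=0.077, v=0.581, θ=0.006, ω=-0.459
apply F[7]=-1.802 → step 8: x=0.088, v=0.540, θ=-0.002, ω=-0.402
apply F[8]=-1.837 → step 9: x=0.098, v=0.500, θ=-0.010, ω=-0.347
apply F[9]=-1.804 → step 10: x=0.108, v=0.462, θ=-0.016, ω=-0.297
apply F[10]=-1.736 → step 11: x=0.117, v=0.426, θ=-0.022, ω=-0.251
apply F[11]=-1.653 → step 12: x=0.125, v=0.392, θ=-0.026, ω=-0.211
apply F[12]=-1.566 → step 13: x=0.132, v=0.361, θ=-0.030, ω=-0.175
apply F[13]=-1.480 → step 14: x=0.139, v=0.332, θ=-0.034, ω=-0.143
apply F[14]=-1.397 → step 15: x=0.146, v=0.306, θ=-0.036, ω=-0.115
apply F[15]=-1.320 → step 16: x=0.152, v=0.281, θ=-0.038, ω=-0.091
apply F[16]=-1.247 → step 17: x=0.157, v=0.259, θ=-0.040, ω=-0.070
apply F[17]=-1.179 → step 18: x=0.162, v=0.238, θ=-0.041, ω=-0.052
apply F[18]=-1.116 → step 19: x=0.167, v=0.218, θ=-0.042, ω=-0.036
apply F[19]=-1.058 → step 20: x=0.171, v=0.200, θ=-0.042, ω=-0.022
apply F[20]=-1.004 → step 21: x=0.175, v=0.183, θ=-0.043, ω=-0.010
apply F[21]=-0.953 → step 22: x=0.178, v=0.168, θ=-0.043, ω=0.000
apply F[22]=-0.907 → step 23: x=0.181, v=0.153, θ=-0.043, ω=0.009
apply F[23]=-0.863 → step 24: x=0.184, v=0.139, θ=-0.042, ω=0.017
apply F[24]=-0.823 → step 25: x=0.187, v=0.126, θ=-0.042, ω=0.023
apply F[25]=-0.784 → step 26: x=0.189, v=0.114, θ=-0.042, ω=0.028
apply F[26]=-0.749 → step 27: x=0.191, v=0.103, θ=-0.041, ω=0.033
apply F[27]=-0.715 → step 28: x=0.193, v=0.092, θ=-0.040, ω=0.037
apply F[28]=-0.683 → step 29: x=0.195, v=0.082, θ=-0.040, ω=0.040
apply F[29]=-0.653 → step 30: x=0.197, v=0.073, θ=-0.039, ω=0.042
apply F[30]=-0.625 → step 31: x=0.198, v=0.064, θ=-0.038, ω=0.044
apply F[31]=-0.598 → step 32: x=0.199, v=0.055, θ=-0.037, ω=0.046
apply F[32]=-0.572 → step 33: x=0.200, v=0.047, θ=-0.036, ω=0.047
apply F[33]=-0.548 → step 34: x=0.201, v=0.040, θ=-0.035, ω=0.048
apply F[34]=-0.524 → step 35: x=0.202, v=0.033, θ=-0.034, ω=0.048
apply F[35]=-0.503 → step 36: x=0.203, v=0.026, θ=-0.033, ω=0.049
apply F[36]=-0.481 → step 37: x=0.203, v=0.019, θ=-0.032, ω=0.049
apply F[37]=-0.461 → step 38: x=0.203, v=0.013, θ=-0.031, ω=0.049
apply F[38]=-0.442 → step 39: x=0.203, v=0.007, θ=-0.030, ω=0.049
Max |angle| over trajectory = 0.068 rad = 3.9°.

Answer: 3.9°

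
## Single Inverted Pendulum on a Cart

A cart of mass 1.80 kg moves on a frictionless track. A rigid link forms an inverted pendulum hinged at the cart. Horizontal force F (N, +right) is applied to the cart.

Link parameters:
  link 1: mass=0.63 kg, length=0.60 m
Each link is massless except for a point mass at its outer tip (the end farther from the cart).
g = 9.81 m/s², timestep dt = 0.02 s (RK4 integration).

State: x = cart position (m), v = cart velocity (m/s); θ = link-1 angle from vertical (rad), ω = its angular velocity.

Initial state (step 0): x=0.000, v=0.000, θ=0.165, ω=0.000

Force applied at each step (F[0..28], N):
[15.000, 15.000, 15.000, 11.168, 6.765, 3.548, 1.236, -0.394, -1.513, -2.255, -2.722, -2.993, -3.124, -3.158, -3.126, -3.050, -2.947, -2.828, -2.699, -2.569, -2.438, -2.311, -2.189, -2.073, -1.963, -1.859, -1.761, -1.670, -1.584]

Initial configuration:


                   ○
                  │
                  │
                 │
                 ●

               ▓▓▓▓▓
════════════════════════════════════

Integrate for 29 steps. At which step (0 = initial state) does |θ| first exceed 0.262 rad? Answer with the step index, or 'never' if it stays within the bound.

apply F[0]=+15.000 → step 1: x=0.002, v=0.154, θ=0.163, ω=-0.200
apply F[1]=+15.000 → step 2: x=0.006, v=0.309, θ=0.157, ω=-0.402
apply F[2]=+15.000 → step 3: x=0.014, v=0.464, θ=0.147, ω=-0.608
apply F[3]=+11.168 → step 4: x=0.024, v=0.578, θ=0.133, ω=-0.751
apply F[4]=+6.765 → step 5: x=0.037, v=0.645, θ=0.118, ω=-0.820
apply F[5]=+3.548 → step 6: x=0.050, v=0.677, θ=0.101, ω=-0.837
apply F[6]=+1.236 → step 7: x=0.063, v=0.684, θ=0.085, ω=-0.820
apply F[7]=-0.394 → step 8: x=0.077, v=0.675, θ=0.069, ω=-0.779
apply F[8]=-1.513 → step 9: x=0.090, v=0.654, θ=0.053, ω=-0.725
apply F[9]=-2.255 → step 10: x=0.103, v=0.626, θ=0.040, ω=-0.663
apply F[10]=-2.722 → step 11: x=0.115, v=0.594, θ=0.027, ω=-0.598
apply F[11]=-2.993 → step 12: x=0.127, v=0.559, θ=0.016, ω=-0.533
apply F[12]=-3.124 → step 13: x=0.138, v=0.524, θ=0.006, ω=-0.471
apply F[13]=-3.158 → step 14: x=0.148, v=0.488, θ=-0.003, ω=-0.412
apply F[14]=-3.126 → step 15: x=0.157, v=0.454, θ=-0.011, ω=-0.357
apply F[15]=-3.050 → step 16: x=0.166, v=0.421, θ=-0.017, ω=-0.307
apply F[16]=-2.947 → step 17: x=0.174, v=0.390, θ=-0.023, ω=-0.261
apply F[17]=-2.828 → step 18: x=0.181, v=0.360, θ=-0.028, ω=-0.220
apply F[18]=-2.699 → step 19: x=0.188, v=0.332, θ=-0.032, ω=-0.183
apply F[19]=-2.569 → step 20: x=0.195, v=0.306, θ=-0.035, ω=-0.150
apply F[20]=-2.438 → step 21: x=0.201, v=0.281, θ=-0.038, ω=-0.122
apply F[21]=-2.311 → step 22: x=0.206, v=0.258, θ=-0.040, ω=-0.096
apply F[22]=-2.189 → step 23: x=0.211, v=0.237, θ=-0.042, ω=-0.074
apply F[23]=-2.073 → step 24: x=0.216, v=0.217, θ=-0.043, ω=-0.054
apply F[24]=-1.963 → step 25: x=0.220, v=0.198, θ=-0.044, ω=-0.037
apply F[25]=-1.859 → step 26: x=0.223, v=0.180, θ=-0.045, ω=-0.022
apply F[26]=-1.761 → step 27: x=0.227, v=0.164, θ=-0.045, ω=-0.009
apply F[27]=-1.670 → step 28: x=0.230, v=0.149, θ=-0.045, ω=0.002
apply F[28]=-1.584 → step 29: x=0.233, v=0.134, θ=-0.045, ω=0.011
max |θ| = 0.165 ≤ 0.262 over all 30 states.

Answer: never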